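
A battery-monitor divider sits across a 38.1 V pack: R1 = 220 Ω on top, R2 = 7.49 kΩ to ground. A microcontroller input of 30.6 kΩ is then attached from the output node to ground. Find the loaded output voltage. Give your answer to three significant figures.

The load sits in parallel with R2: R2‖R_L = (7490 × 30600) / (7490 + 30600) = 6017 Ω.
V_out = 38.1 × 6017 / (220 + 6017) = 38.1 × 6017/6237 = 36.8 V.

V_out ≈ 36.8 V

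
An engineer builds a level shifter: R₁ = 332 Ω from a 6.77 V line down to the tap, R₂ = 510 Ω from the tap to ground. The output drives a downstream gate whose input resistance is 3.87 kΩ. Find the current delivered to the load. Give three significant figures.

R₂‖R_L = 450.6 Ω; V_out = 6.77 × 450.6/782.6 = 3.898 V.
I_L = V_out / R_L = 3.898 / 3.87 kΩ = 1.01 mA.

I_L ≈ 1.01 mA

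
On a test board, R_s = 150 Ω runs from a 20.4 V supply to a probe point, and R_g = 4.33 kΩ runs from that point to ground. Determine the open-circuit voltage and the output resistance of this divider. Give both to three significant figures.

V_th = 19.7 V, R_th = 145 Ω

V_th is the open-circuit tap voltage: 20.4 × 4330/(150 + 4330) = 19.7 V.
With the supply zeroed, R_s and R_g appear in parallel from the tap: R_th = R_s‖R_g = (150 × 4330)/4480 = 145 Ω.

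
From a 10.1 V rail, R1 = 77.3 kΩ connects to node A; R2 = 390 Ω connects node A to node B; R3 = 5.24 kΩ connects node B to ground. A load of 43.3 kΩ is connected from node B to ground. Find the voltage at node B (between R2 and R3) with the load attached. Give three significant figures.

V ≈ 0.573 V

At node B, R3 is in parallel with the load: R3‖R_L = 4674 Ω.
Below node A the resistance is R2 + (R3‖R_L) = 5064 Ω, so V_A = 10.1 × 5064/82360 = 0.6210 V.
Then V_B = V_A × (R3‖R_L)/(R2 + R3‖R_L) = 0.6210 × 4674/5064 = 0.573 V.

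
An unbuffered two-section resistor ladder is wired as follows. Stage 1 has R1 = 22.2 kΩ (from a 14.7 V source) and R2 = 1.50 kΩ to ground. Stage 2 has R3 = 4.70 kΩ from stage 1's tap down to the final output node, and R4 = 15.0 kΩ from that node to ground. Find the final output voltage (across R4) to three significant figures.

Stage 2 presents R3+R4 = 19.70 kΩ as a load on stage 1's tap.
Stage 1's lower leg becomes R2‖(R3+R4) = 1.394 kΩ, so V_mid = 14.7 × 1.394/23.59 = 0.8684 V.
Stage 2 is itself unloaded: V_out = V_mid × R4/(R3+R4) = 0.8684 × 15.0/19.70 = 0.661 V.

V_out ≈ 0.661 V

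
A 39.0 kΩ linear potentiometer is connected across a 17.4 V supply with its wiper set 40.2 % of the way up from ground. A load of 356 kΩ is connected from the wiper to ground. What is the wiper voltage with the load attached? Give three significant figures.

V ≈ 6.82 V

The wiper splits the pot into (1−α)R = 23.32 kΩ above and αR = 15.68 kΩ below.
Lower section ‖ load = 15.02 kΩ.
V_wiper = 17.4 × 15.02/(23.32 + 15.02) = 6.82 V.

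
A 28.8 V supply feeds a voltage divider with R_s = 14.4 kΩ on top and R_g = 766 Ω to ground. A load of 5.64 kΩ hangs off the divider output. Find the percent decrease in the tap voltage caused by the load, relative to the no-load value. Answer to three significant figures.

11.4 %

Unloaded V = 28.8 × 766/15170 = 1.4546 V.
Loaded: R_g‖R_L = 674.4 Ω, giving V = 28.8 × 674.4/15070 = 1.2885 V.
Drop = (1.4546 − 1.2885) / 1.4546 = 11.4 %.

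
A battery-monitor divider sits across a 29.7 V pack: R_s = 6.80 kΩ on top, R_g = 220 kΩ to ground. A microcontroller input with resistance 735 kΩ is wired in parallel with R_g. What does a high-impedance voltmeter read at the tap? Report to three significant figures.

The load sits in parallel with R_g: R_g‖R_L = (220 × 735) / (220 + 735) = 169.3 kΩ.
V_out = 29.7 × 169.3 / (6.80 + 169.3) = 29.7 × 169.3/176.1 = 28.6 V.

V_out ≈ 28.6 V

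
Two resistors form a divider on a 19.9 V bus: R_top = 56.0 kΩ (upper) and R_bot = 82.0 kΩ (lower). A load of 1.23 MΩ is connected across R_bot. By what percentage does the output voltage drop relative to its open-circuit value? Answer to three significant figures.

The divider's output (Thévenin) resistance is R_top‖R_bot = 33.28 kΩ.
Fractional drop under load = R_th/(R_th + R_L) = 33.28 / (33.28 + 1230) = 0.02634.
So the output falls by 2.63 %.

2.63 %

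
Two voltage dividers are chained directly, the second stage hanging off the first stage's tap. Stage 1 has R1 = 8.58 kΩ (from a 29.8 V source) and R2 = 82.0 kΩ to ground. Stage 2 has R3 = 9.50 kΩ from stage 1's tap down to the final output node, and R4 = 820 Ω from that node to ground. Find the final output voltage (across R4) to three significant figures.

V_out ≈ 1.22 V

Stage 2 presents R3+R4 = 10320 Ω as a load on stage 1's tap.
Stage 1's lower leg becomes R2‖(R3+R4) = 9166 Ω, so V_mid = 29.8 × 9166/17750 = 15.39 V.
Stage 2 is itself unloaded: V_out = V_mid × R4/(R3+R4) = 15.39 × 820/10320 = 1.22 V.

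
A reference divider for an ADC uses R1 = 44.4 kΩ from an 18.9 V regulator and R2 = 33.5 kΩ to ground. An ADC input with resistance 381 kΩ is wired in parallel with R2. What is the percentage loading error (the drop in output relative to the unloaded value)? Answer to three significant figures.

The divider's output (Thévenin) resistance is R1‖R2 = 19.09 kΩ.
Fractional drop under load = R_th/(R_th + R_L) = 19.09 / (19.09 + 381) = 0.04772.
So the output falls by 4.77 %.

4.77 %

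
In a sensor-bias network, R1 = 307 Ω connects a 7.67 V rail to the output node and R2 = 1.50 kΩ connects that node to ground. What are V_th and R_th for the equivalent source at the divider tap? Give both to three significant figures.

V_th is the open-circuit tap voltage: 7.67 × 1500/(307 + 1500) = 6.37 V.
With the supply zeroed, R1 and R2 appear in parallel from the tap: R_th = R1‖R2 = (307 × 1500)/1807 = 255 Ω.

V_th = 6.37 V, R_th = 255 Ω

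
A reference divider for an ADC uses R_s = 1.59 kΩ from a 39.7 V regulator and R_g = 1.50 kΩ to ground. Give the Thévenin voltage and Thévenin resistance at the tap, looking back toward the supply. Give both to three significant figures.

V_th = 19.3 V, R_th = 772 Ω

V_th is the open-circuit tap voltage: 39.7 × 1.50/(1.59 + 1.50) = 19.3 V.
With the supply zeroed, R_s and R_g appear in parallel from the tap: R_th = R_s‖R_g = (1.59 × 1.50)/3.090 = 772 Ω.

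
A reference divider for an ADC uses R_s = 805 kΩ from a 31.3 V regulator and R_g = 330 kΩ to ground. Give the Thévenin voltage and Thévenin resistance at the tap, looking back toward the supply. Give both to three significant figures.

V_th is the open-circuit tap voltage: 31.3 × 330/(805 + 330) = 9.10 V.
With the supply zeroed, R_s and R_g appear in parallel from the tap: R_th = R_s‖R_g = (805 × 330)/1135 = 234 kΩ.

V_th = 9.10 V, R_th = 234 kΩ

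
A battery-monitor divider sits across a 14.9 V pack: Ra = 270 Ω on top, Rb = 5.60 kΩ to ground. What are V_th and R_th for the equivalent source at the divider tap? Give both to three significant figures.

V_th is the open-circuit tap voltage: 14.9 × 5600/(270 + 5600) = 14.2 V.
With the supply zeroed, Ra and Rb appear in parallel from the tap: R_th = Ra‖Rb = (270 × 5600)/5870 = 258 Ω.

V_th = 14.2 V, R_th = 258 Ω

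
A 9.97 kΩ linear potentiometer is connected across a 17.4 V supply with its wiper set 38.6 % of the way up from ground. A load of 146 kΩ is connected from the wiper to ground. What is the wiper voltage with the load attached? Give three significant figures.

V ≈ 6.61 V

The wiper splits the pot into (1−α)R = 6.122 kΩ above and αR = 3.848 kΩ below.
Lower section ‖ load = 3.750 kΩ.
V_wiper = 17.4 × 3.750/(6.122 + 3.750) = 6.61 V.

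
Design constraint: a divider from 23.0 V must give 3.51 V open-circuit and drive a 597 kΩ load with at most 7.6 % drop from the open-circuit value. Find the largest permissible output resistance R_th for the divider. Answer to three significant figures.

R_th ≤ 49.1 kΩ

Loading drop = R_th/(R_th + R_L) ≤ 0.0760, so R_th ≤ R_L · ε/(1−ε) = 597 kΩ × 0.0760/0.9240 = 49.1 kΩ.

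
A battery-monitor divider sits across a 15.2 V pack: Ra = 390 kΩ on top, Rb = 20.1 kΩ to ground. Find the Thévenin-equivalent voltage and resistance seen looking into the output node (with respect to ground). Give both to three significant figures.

V_th = 0.745 V, R_th = 19.1 kΩ

V_th is the open-circuit tap voltage: 15.2 × 20.1/(390 + 20.1) = 0.745 V.
With the supply zeroed, Ra and Rb appear in parallel from the tap: R_th = Ra‖Rb = (390 × 20.1)/410.1 = 19.1 kΩ.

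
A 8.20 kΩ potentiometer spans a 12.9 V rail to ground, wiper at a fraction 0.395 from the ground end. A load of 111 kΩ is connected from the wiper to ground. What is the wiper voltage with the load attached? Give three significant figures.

V ≈ 5.01 V

The wiper splits the pot into (1−α)R = 4.961 kΩ above and αR = 3.239 kΩ below.
Lower section ‖ load = 3.147 kΩ.
V_wiper = 12.9 × 3.147/(4.961 + 3.147) = 5.01 V.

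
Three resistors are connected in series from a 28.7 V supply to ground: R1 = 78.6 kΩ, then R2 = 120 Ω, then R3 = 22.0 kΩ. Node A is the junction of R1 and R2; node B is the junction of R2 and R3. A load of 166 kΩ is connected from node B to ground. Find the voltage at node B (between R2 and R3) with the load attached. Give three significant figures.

V ≈ 5.68 V

At node B, R3 is in parallel with the load: R3‖R_L = 19430 Ω.
Below node A the resistance is R2 + (R3‖R_L) = 19550 Ω, so V_A = 28.7 × 19550/98150 = 5.716 V.
Then V_B = V_A × (R3‖R_L)/(R2 + R3‖R_L) = 5.716 × 19430/19550 = 5.68 V.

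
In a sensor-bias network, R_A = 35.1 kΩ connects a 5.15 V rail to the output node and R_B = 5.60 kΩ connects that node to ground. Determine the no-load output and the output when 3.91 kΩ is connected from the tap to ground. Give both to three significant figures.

Unloaded: 0.709 V; loaded: 0.317 V

Open-circuit: V = 5.15 × 5.60/(35.1 + 5.60) = 0.709 V.
With the load, R_B becomes R_B‖R_L = 2.302 kΩ, so V = 5.15 × 2.302/37.40 = 0.317 V.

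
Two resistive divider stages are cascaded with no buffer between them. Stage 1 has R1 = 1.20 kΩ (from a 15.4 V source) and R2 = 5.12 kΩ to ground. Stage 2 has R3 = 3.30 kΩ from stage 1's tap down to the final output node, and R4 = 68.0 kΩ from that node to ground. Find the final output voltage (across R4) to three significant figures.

V_out ≈ 11.7 V

Stage 2 presents R3+R4 = 71.30 kΩ as a load on stage 1's tap.
Stage 1's lower leg becomes R2‖(R3+R4) = 4.777 kΩ, so V_mid = 15.4 × 4.777/5.977 = 12.31 V.
Stage 2 is itself unloaded: V_out = V_mid × R4/(R3+R4) = 12.31 × 68.0/71.30 = 11.7 V.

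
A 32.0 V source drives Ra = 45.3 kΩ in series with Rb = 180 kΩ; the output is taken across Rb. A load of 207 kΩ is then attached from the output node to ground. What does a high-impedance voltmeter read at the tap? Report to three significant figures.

V_out ≈ 21.8 V

The load sits in parallel with Rb: Rb‖R_L = (180 × 207) / (180 + 207) = 96.28 kΩ.
V_out = 32.0 × 96.28 / (45.3 + 96.28) = 32.0 × 96.28/141.6 = 21.8 V.
(Unloaded it would have been 25.6 V.)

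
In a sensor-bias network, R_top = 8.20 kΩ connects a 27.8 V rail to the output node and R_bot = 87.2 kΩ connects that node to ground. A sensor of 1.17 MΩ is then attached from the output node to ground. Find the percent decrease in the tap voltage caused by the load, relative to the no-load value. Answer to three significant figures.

The divider's output (Thévenin) resistance is R_top‖R_bot = 7.495 kΩ.
Fractional drop under load = R_th/(R_th + R_L) = 7.495 / (7.495 + 1170) = 0.006365.
So the output falls by 0.637 %.

0.637 %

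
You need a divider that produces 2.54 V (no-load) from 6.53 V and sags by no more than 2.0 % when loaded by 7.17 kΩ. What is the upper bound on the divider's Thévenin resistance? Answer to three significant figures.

Loading drop = R_th/(R_th + R_L) ≤ 0.0200, so R_th ≤ R_L · ε/(1−ε) = 7.17 kΩ × 0.0200/0.9800 = 146 Ω.
(Any R1, R2 with R2/(R1+R2) = 0.389 and R1‖R2 ≤ 146 Ω will meet the spec.)

R_th ≤ 146 Ω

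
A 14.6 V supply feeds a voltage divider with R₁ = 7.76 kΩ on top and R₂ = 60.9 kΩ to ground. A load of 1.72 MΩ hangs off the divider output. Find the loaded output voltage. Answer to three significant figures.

V_out ≈ 12.9 V

The load sits in parallel with R₂: R₂‖R_L = (60.9 × 1720) / (60.9 + 1720) = 58.82 kΩ.
V_out = 14.6 × 58.82 / (7.76 + 58.82) = 14.6 × 58.82/66.58 = 12.9 V.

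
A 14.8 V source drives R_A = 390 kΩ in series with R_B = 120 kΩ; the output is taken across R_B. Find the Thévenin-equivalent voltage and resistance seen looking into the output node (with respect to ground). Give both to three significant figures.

V_th is the open-circuit tap voltage: 14.8 × 120/(390 + 120) = 3.48 V.
With the supply zeroed, R_A and R_B appear in parallel from the tap: R_th = R_A‖R_B = (390 × 120)/510.0 = 91.8 kΩ.

V_th = 3.48 V, R_th = 91.8 kΩ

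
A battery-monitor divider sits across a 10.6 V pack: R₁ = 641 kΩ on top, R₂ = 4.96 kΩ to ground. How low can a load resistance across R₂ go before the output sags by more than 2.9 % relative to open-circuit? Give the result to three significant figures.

Output resistance R_th = R₁‖R₂ = (641 × 4.96)/646.0 = 4.922 kΩ.
The fractional drop is R_th/(R_th + R_L); requiring this ≤ 0.0290 gives R_L ≥ R_th(1/0.0290 − 1) = 4.922 × 33.48 = 165 kΩ.

R_L(min) ≈ 165 kΩ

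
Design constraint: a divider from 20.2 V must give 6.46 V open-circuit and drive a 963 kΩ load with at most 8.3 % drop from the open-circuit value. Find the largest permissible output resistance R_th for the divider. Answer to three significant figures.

R_th ≤ 87.2 kΩ

Loading drop = R_th/(R_th + R_L) ≤ 0.0830, so R_th ≤ R_L · ε/(1−ε) = 963 kΩ × 0.0830/0.9170 = 87.2 kΩ.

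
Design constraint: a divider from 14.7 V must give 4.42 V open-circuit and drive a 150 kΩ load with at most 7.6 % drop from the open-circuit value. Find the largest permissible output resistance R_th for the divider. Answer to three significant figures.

R_th ≤ 12.3 kΩ

Loading drop = R_th/(R_th + R_L) ≤ 0.0760, so R_th ≤ R_L · ε/(1−ε) = 150 kΩ × 0.0760/0.9240 = 12.3 kΩ.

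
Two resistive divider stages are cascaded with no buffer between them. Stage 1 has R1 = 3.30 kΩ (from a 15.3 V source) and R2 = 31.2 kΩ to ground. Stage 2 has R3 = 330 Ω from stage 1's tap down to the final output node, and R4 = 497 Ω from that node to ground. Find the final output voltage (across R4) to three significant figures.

V_out ≈ 1.80 V

Stage 2 presents R3+R4 = 827.0 Ω as a load on stage 1's tap.
Stage 1's lower leg becomes R2‖(R3+R4) = 805.6 Ω, so V_mid = 15.3 × 805.6/4106 = 3.002 V.
Stage 2 is itself unloaded: V_out = V_mid × R4/(R3+R4) = 3.002 × 497/827.0 = 1.80 V.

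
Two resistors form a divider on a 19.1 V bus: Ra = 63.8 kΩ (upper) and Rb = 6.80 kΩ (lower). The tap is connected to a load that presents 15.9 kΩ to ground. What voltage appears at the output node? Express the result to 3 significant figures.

V_out ≈ 1.33 V

The load sits in parallel with Rb: Rb‖R_L = (6.80 × 15.9) / (6.80 + 15.9) = 4.763 kΩ.
V_out = 19.1 × 4.763 / (63.8 + 4.763) = 19.1 × 4.763/68.56 = 1.33 V.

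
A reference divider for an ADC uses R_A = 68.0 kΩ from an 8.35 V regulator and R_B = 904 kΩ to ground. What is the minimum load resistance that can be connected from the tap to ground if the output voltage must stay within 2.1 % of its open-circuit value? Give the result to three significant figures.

R_L(min) ≈ 2.95 MΩ

Output resistance R_th = R_A‖R_B = (68.0 × 904)/972.0 = 63.24 kΩ.
The fractional drop is R_th/(R_th + R_L); requiring this ≤ 0.0210 gives R_L ≥ R_th(1/0.0210 − 1) = 63.24 × 46.62 = 2.95 MΩ.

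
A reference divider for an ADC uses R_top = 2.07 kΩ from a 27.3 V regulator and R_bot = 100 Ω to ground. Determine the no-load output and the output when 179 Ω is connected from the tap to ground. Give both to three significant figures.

Unloaded: 1.26 V; loaded: 0.821 V

Open-circuit: V = 27.3 × 100/(2070 + 100) = 1.26 V.
With the load, R_bot becomes R_bot‖R_L = 64.16 Ω, so V = 27.3 × 64.16/2134 = 0.821 V.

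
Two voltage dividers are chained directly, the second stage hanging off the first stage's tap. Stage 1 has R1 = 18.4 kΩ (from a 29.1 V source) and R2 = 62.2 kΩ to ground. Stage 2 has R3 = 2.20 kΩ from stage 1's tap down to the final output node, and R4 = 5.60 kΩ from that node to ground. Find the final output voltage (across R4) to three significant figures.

Stage 2 presents R3+R4 = 7.800 kΩ as a load on stage 1's tap.
Stage 1's lower leg becomes R2‖(R3+R4) = 6.931 kΩ, so V_mid = 29.1 × 6.931/25.33 = 7.962 V.
Stage 2 is itself unloaded: V_out = V_mid × R4/(R3+R4) = 7.962 × 5.60/7.800 = 5.72 V.

V_out ≈ 5.72 V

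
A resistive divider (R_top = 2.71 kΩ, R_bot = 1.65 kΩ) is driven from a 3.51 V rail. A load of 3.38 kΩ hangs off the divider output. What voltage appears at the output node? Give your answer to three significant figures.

The load sits in parallel with R_bot: R_bot‖R_L = (1.65 × 3.38) / (1.65 + 3.38) = 1.109 kΩ.
V_out = 3.51 × 1.109 / (2.71 + 1.109) = 3.51 × 1.109/3.819 = 1.02 V.
(Unloaded it would have been 1.33 V.)

V_out ≈ 1.02 V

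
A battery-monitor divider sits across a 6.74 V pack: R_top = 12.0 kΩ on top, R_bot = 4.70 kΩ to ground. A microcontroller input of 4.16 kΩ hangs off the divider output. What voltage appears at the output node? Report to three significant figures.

V_out ≈ 1.05 V

The load sits in parallel with R_bot: R_bot‖R_L = (4.70 × 4.16) / (4.70 + 4.16) = 2.207 kΩ.
V_out = 6.74 × 2.207 / (12.0 + 2.207) = 6.74 × 2.207/14.21 = 1.05 V.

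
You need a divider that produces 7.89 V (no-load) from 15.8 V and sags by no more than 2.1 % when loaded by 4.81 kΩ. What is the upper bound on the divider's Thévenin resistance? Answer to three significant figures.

R_th ≤ 103 Ω

Loading drop = R_th/(R_th + R_L) ≤ 0.0210, so R_th ≤ R_L · ε/(1−ε) = 4.81 kΩ × 0.0210/0.9790 = 103 Ω.
(Any R1, R2 with R2/(R1+R2) = 0.499 and R1‖R2 ≤ 103 Ω will meet the spec.)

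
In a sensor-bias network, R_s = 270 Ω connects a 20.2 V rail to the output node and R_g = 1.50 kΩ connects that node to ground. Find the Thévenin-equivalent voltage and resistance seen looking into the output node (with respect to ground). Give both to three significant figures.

V_th = 17.1 V, R_th = 229 Ω

V_th is the open-circuit tap voltage: 20.2 × 1500/(270 + 1500) = 17.1 V.
With the supply zeroed, R_s and R_g appear in parallel from the tap: R_th = R_s‖R_g = (270 × 1500)/1770 = 229 Ω.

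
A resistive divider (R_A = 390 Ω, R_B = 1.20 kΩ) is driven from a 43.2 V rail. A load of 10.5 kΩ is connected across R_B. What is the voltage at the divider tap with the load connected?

The load sits in parallel with R_B: R_B‖R_L = (1200 × 10500) / (1200 + 10500) = 1077 Ω.
V_out = 43.2 × 1077 / (390 + 1077) = 43.2 × 1077/1467 = 31.7 V.

V_out ≈ 31.7 V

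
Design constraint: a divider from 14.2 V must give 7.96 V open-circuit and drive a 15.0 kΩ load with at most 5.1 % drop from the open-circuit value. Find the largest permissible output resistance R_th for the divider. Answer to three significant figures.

R_th ≤ 806 Ω

Loading drop = R_th/(R_th + R_L) ≤ 0.0510, so R_th ≤ R_L · ε/(1−ε) = 15.0 kΩ × 0.0510/0.9490 = 806 Ω.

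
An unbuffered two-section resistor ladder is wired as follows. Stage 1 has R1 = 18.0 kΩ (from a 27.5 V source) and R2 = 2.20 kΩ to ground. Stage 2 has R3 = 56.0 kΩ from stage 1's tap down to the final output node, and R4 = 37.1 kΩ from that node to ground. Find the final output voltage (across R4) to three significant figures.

Stage 2 presents R3+R4 = 93.10 kΩ as a load on stage 1's tap.
Stage 1's lower leg becomes R2‖(R3+R4) = 2.149 kΩ, so V_mid = 27.5 × 2.149/20.15 = 2.933 V.
Stage 2 is itself unloaded: V_out = V_mid × R4/(R3+R4) = 2.933 × 37.1/93.10 = 1.17 V.

V_out ≈ 1.17 V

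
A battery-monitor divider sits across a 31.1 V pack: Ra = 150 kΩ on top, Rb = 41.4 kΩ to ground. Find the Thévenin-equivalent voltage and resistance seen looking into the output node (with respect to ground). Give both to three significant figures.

V_th is the open-circuit tap voltage: 31.1 × 41.4/(150 + 41.4) = 6.73 V.
With the supply zeroed, Ra and Rb appear in parallel from the tap: R_th = Ra‖Rb = (150 × 41.4)/191.4 = 32.4 kΩ.

V_th = 6.73 V, R_th = 32.4 kΩ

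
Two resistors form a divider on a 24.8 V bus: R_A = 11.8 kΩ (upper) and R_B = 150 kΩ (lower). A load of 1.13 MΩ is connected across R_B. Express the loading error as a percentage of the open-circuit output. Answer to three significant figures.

The divider's output (Thévenin) resistance is R_A‖R_B = 10.94 kΩ.
Fractional drop under load = R_th/(R_th + R_L) = 10.94 / (10.94 + 1130) = 0.009588.
So the output falls by 0.959 %.

0.959 %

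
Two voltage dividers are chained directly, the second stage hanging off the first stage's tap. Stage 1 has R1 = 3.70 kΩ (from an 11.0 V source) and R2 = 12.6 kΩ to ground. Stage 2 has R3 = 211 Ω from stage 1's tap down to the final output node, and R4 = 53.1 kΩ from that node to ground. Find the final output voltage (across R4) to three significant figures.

Stage 2 presents R3+R4 = 53310 Ω as a load on stage 1's tap.
Stage 1's lower leg becomes R2‖(R3+R4) = 10190 Ω, so V_mid = 11.0 × 10190/13890 = 8.070 V.
Stage 2 is itself unloaded: V_out = V_mid × R4/(R3+R4) = 8.070 × 53100/53310 = 8.04 V.

V_out ≈ 8.04 V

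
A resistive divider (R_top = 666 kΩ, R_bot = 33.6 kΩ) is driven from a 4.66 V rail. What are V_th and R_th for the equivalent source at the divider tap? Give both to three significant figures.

V_th = 0.224 V, R_th = 32.0 kΩ

V_th is the open-circuit tap voltage: 4.66 × 33.6/(666 + 33.6) = 0.224 V.
With the supply zeroed, R_top and R_bot appear in parallel from the tap: R_th = R_top‖R_bot = (666 × 33.6)/699.6 = 32.0 kΩ.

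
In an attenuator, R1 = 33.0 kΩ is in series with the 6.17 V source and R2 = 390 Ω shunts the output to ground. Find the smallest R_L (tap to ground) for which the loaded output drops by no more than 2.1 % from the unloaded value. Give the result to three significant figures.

R_L(min) ≈ 18.0 kΩ

Output resistance R_th = R1‖R2 = (33000 × 390)/33390 = 385.4 Ω.
The fractional drop is R_th/(R_th + R_L); requiring this ≤ 0.0210 gives R_L ≥ R_th(1/0.0210 − 1) = 385.4 × 46.62 = 18.0 kΩ.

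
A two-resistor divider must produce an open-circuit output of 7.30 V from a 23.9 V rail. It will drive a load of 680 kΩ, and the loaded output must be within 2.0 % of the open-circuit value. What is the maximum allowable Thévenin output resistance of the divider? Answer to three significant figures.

Loading drop = R_th/(R_th + R_L) ≤ 0.0200, so R_th ≤ R_L · ε/(1−ε) = 680 kΩ × 0.0200/0.9800 = 13.9 kΩ.
(Any R1, R2 with R2/(R1+R2) = 0.305 and R1‖R2 ≤ 13.9 kΩ will meet the spec.)

R_th ≤ 13.9 kΩ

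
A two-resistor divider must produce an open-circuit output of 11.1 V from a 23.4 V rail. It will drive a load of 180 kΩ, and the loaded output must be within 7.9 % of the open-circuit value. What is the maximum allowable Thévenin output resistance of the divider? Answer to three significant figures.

R_th ≤ 15.4 kΩ

Loading drop = R_th/(R_th + R_L) ≤ 0.0790, so R_th ≤ R_L · ε/(1−ε) = 180 kΩ × 0.0790/0.9210 = 15.4 kΩ.
(Any R1, R2 with R2/(R1+R2) = 0.474 and R1‖R2 ≤ 15.4 kΩ will meet the spec.)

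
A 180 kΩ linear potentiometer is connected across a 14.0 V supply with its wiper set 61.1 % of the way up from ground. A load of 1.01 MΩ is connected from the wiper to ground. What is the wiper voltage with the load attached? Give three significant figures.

V ≈ 8.21 V

The wiper splits the pot into (1−α)R = 70.02 kΩ above and αR = 110.0 kΩ below.
Lower section ‖ load = 99.18 kΩ.
V_wiper = 14.0 × 99.18/(70.02 + 99.18) = 8.21 V.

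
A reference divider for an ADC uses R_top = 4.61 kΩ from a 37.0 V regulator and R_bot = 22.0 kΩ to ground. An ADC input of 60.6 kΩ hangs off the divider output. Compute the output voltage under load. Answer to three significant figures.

V_out ≈ 28.8 V

The load sits in parallel with R_bot: R_bot‖R_L = (22.0 × 60.6) / (22.0 + 60.6) = 16.14 kΩ.
V_out = 37.0 × 16.14 / (4.61 + 16.14) = 37.0 × 16.14/20.75 = 28.8 V.
(Unloaded it would have been 30.6 V.)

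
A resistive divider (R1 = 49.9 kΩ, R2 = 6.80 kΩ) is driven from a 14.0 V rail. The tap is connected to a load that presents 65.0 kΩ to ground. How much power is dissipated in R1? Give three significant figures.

P ≈ 3.11 mW

Total resistance from the source is R1 + (R2‖R_L) = 56.06 kΩ, so I = 14.0/56.06 kΩ = 0.2498 mA.
P = I²·R1 = (0.2498 mA)² × 49.9 kΩ = 3.11 mW.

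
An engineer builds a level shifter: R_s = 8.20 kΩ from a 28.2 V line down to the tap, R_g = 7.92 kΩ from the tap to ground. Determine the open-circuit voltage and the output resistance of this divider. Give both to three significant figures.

V_th = 13.9 V, R_th = 4.03 kΩ

V_th is the open-circuit tap voltage: 28.2 × 7.92/(8.20 + 7.92) = 13.9 V.
With the supply zeroed, R_s and R_g appear in parallel from the tap: R_th = R_s‖R_g = (8.20 × 7.92)/16.12 = 4.03 kΩ.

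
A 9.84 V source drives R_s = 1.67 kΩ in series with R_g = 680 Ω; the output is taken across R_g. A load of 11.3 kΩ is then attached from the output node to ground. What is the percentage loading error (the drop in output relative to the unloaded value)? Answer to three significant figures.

4.10 %

The divider's output (Thévenin) resistance is R_s‖R_g = 483.2 Ω.
Fractional drop under load = R_th/(R_th + R_L) = 483.2 / (483.2 + 11300) = 0.04101.
So the output falls by 4.10 %.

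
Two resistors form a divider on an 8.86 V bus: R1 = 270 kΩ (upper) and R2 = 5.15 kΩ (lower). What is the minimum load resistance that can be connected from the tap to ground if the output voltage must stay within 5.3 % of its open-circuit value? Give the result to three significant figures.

R_L(min) ≈ 90.3 kΩ

Output resistance R_th = R1‖R2 = (270 × 5.15)/275.1 = 5.054 kΩ.
The fractional drop is R_th/(R_th + R_L); requiring this ≤ 0.0530 gives R_L ≥ R_th(1/0.0530 − 1) = 5.054 × 17.87 = 90.3 kΩ.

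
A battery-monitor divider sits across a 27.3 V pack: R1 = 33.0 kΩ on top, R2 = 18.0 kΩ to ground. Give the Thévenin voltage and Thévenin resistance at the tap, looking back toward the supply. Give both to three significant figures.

V_th is the open-circuit tap voltage: 27.3 × 18.0/(33.0 + 18.0) = 9.64 V.
With the supply zeroed, R1 and R2 appear in parallel from the tap: R_th = R1‖R2 = (33.0 × 18.0)/51.00 = 11.6 kΩ.

V_th = 9.64 V, R_th = 11.6 kΩ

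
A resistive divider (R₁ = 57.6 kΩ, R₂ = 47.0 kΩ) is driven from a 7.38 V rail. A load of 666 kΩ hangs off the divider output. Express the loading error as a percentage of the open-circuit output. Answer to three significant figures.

The divider's output (Thévenin) resistance is R₁‖R₂ = 25.88 kΩ.
Fractional drop under load = R_th/(R_th + R_L) = 25.88 / (25.88 + 666) = 0.03741.
So the output falls by 3.74 %.

3.74 %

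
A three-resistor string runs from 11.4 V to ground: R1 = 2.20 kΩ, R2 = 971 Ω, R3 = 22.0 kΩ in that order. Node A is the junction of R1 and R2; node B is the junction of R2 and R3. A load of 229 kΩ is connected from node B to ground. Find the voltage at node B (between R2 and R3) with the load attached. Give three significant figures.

V ≈ 9.84 V

At node B, R3 is in parallel with the load: R3‖R_L = 20070 Ω.
Below node A the resistance is R2 + (R3‖R_L) = 21040 Ω, so V_A = 11.4 × 21040/23240 = 10.32 V.
Then V_B = V_A × (R3‖R_L)/(R2 + R3‖R_L) = 10.32 × 20070/21040 = 9.84 V.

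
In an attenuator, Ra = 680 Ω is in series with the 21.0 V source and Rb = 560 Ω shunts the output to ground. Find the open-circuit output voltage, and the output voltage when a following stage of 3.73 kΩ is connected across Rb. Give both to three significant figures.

Unloaded: 9.48 V; loaded: 8.76 V

Open-circuit: V = 21.0 × 560/(680 + 560) = 9.48 V.
With the load, Rb becomes Rb‖R_L = 486.9 Ω, so V = 21.0 × 486.9/1167 = 8.76 V.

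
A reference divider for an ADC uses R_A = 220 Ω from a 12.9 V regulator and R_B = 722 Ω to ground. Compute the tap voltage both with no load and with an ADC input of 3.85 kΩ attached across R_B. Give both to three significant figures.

Open-circuit: V = 12.9 × 722/(220 + 722) = 9.89 V.
With the load, R_B becomes R_B‖R_L = 608.0 Ω, so V = 12.9 × 608.0/828.0 = 9.47 V.

Unloaded: 9.89 V; loaded: 9.47 V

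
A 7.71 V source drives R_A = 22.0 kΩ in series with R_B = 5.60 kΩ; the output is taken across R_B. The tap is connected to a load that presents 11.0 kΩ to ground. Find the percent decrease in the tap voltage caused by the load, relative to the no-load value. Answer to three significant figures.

28.9 %

The divider's output (Thévenin) resistance is R_A‖R_B = 4.464 kΩ.
Fractional drop under load = R_th/(R_th + R_L) = 4.464 / (4.464 + 11.0) = 0.2887.
So the output falls by 28.9 %.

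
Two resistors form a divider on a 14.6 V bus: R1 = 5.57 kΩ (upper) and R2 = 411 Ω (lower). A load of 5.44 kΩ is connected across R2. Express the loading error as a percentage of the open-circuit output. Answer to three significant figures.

The divider's output (Thévenin) resistance is R1‖R2 = 382.8 Ω.
Fractional drop under load = R_th/(R_th + R_L) = 382.8 / (382.8 + 5440) = 0.06573.
So the output falls by 6.57 %.

6.57 %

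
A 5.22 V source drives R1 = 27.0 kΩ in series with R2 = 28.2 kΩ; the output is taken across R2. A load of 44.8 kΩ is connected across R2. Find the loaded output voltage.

V_out ≈ 2.04 V

The load sits in parallel with R2: R2‖R_L = (28.2 × 44.8) / (28.2 + 44.8) = 17.31 kΩ.
V_out = 5.22 × 17.31 / (27.0 + 17.31) = 5.22 × 17.31/44.31 = 2.04 V.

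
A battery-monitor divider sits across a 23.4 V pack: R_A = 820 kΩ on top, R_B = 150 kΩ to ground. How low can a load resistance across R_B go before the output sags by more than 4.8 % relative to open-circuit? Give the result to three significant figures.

Output resistance R_th = R_A‖R_B = (820 × 150)/970.0 = 126.8 kΩ.
The fractional drop is R_th/(R_th + R_L); requiring this ≤ 0.0480 gives R_L ≥ R_th(1/0.0480 − 1) = 126.8 × 19.83 = 2.51 MΩ.

R_L(min) ≈ 2.51 MΩ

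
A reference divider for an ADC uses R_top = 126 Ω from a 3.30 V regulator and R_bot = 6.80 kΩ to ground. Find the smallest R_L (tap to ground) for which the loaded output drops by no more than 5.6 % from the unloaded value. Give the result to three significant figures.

R_L(min) ≈ 2.09 kΩ

Output resistance R_th = R_top‖R_bot = (126 × 6800)/6926 = 123.7 Ω.
The fractional drop is R_th/(R_th + R_L); requiring this ≤ 0.0560 gives R_L ≥ R_th(1/0.0560 − 1) = 123.7 × 16.86 = 2.09 kΩ.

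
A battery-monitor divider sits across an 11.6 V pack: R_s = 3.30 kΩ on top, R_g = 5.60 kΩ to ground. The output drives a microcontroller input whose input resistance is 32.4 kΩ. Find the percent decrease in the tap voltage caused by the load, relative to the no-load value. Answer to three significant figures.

The divider's output (Thévenin) resistance is R_s‖R_g = 2.076 kΩ.
Fractional drop under load = R_th/(R_th + R_L) = 2.076 / (2.076 + 32.4) = 0.06023.
So the output falls by 6.02 %.

6.02 %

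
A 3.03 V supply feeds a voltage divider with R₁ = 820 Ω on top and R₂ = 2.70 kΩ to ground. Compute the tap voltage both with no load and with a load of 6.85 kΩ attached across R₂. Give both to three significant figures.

Open-circuit: V = 3.03 × 2700/(820 + 2700) = 2.32 V.
With the load, R₂ becomes R₂‖R_L = 1937 Ω, so V = 3.03 × 1937/2757 = 2.13 V.

Unloaded: 2.32 V; loaded: 2.13 V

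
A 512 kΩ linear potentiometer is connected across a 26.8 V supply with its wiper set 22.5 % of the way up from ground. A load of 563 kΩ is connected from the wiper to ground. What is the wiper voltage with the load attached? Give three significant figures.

The wiper splits the pot into (1−α)R = 396.8 kΩ above and αR = 115.2 kΩ below.
Lower section ‖ load = 95.63 kΩ.
V_wiper = 26.8 × 95.63/(396.8 + 95.63) = 5.20 V.

V ≈ 5.20 V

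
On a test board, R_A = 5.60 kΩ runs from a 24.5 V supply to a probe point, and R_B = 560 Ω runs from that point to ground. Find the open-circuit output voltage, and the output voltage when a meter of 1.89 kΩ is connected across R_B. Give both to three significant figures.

Unloaded: 2.23 V; loaded: 1.75 V

Open-circuit: V = 24.5 × 560/(5600 + 560) = 2.23 V.
With the load, R_B becomes R_B‖R_L = 432.0 Ω, so V = 24.5 × 432.0/6032 = 1.75 V.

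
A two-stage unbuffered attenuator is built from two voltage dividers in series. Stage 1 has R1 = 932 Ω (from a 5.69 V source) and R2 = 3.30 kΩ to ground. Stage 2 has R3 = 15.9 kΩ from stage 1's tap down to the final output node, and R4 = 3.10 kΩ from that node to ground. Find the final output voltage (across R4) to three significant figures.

Stage 2 presents R3+R4 = 19000 Ω as a load on stage 1's tap.
Stage 1's lower leg becomes R2‖(R3+R4) = 2812 Ω, so V_mid = 5.69 × 2812/3744 = 4.273 V.
Stage 2 is itself unloaded: V_out = V_mid × R4/(R3+R4) = 4.273 × 3100/19000 = 0.697 V.

V_out ≈ 0.697 V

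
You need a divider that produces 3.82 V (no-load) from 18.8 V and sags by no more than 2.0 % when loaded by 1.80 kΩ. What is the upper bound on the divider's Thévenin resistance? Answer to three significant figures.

Loading drop = R_th/(R_th + R_L) ≤ 0.0200, so R_th ≤ R_L · ε/(1−ε) = 1.80 kΩ × 0.0200/0.9800 = 36.7 Ω.
(Any R1, R2 with R2/(R1+R2) = 0.203 and R1‖R2 ≤ 36.7 Ω will meet the spec.)

R_th ≤ 36.7 Ω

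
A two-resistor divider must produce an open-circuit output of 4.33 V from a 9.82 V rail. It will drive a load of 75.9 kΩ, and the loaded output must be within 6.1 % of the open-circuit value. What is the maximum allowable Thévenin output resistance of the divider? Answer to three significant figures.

Loading drop = R_th/(R_th + R_L) ≤ 0.0610, so R_th ≤ R_L · ε/(1−ε) = 75.9 kΩ × 0.0610/0.9390 = 4.93 kΩ.

R_th ≤ 4.93 kΩ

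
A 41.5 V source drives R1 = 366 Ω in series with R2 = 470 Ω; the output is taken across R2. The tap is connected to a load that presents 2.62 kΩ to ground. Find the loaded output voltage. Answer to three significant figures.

The load sits in parallel with R2: R2‖R_L = (470 × 2620) / (470 + 2620) = 398.5 Ω.
V_out = 41.5 × 398.5 / (366 + 398.5) = 41.5 × 398.5/764.5 = 21.6 V.
(Unloaded it would have been 23.3 V.)

V_out ≈ 21.6 V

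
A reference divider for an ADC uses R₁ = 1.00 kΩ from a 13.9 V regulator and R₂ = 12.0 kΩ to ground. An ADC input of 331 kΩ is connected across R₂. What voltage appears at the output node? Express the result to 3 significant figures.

V_out ≈ 12.8 V

The load sits in parallel with R₂: R₂‖R_L = (12.0 × 331) / (12.0 + 331) = 11.58 kΩ.
V_out = 13.9 × 11.58 / (1.00 + 11.58) = 13.9 × 11.58/12.58 = 12.8 V.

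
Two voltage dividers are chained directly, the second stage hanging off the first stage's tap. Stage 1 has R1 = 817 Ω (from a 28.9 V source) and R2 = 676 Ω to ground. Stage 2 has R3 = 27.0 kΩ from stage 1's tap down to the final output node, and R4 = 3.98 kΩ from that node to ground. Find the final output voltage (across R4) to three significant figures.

V_out ≈ 1.66 V

Stage 2 presents R3+R4 = 30980 Ω as a load on stage 1's tap.
Stage 1's lower leg becomes R2‖(R3+R4) = 661.6 Ω, so V_mid = 28.9 × 661.6/1479 = 12.93 V.
Stage 2 is itself unloaded: V_out = V_mid × R4/(R3+R4) = 12.93 × 3980/30980 = 1.66 V.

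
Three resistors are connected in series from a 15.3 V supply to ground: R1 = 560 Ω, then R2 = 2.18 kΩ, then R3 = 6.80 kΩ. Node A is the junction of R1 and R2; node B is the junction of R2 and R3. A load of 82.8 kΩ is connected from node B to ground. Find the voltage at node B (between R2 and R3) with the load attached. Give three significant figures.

At node B, R3 is in parallel with the load: R3‖R_L = 6284 Ω.
Below node A the resistance is R2 + (R3‖R_L) = 8464 Ω, so V_A = 15.3 × 8464/9024 = 14.35 V.
Then V_B = V_A × (R3‖R_L)/(R2 + R3‖R_L) = 14.35 × 6284/8464 = 10.7 V.

V ≈ 10.7 V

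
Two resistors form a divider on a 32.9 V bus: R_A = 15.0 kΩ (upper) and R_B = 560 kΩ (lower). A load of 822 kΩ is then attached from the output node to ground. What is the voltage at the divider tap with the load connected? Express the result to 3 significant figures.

V_out ≈ 31.5 V

The load sits in parallel with R_B: R_B‖R_L = (560 × 822) / (560 + 822) = 333.1 kΩ.
V_out = 32.9 × 333.1 / (15.0 + 333.1) = 32.9 × 333.1/348.1 = 31.5 V.
(Unloaded it would have been 32.0 V.)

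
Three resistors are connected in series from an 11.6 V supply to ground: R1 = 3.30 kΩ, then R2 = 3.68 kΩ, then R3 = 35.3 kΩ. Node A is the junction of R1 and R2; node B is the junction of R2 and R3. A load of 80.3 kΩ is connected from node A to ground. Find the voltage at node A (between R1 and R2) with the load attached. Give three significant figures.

Below node A the series string R2+R3 = 38.98 kΩ sits in parallel with the 80.3 kΩ load: 26.24 kΩ.
V_A = 11.6 × 26.24/(3.30 + 26.24) = 10.3 V.

V ≈ 10.3 V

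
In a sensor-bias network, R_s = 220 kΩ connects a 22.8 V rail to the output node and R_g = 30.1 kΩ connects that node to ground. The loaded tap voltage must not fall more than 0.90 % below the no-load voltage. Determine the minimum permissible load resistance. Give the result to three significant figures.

Output resistance R_th = R_s‖R_g = (220 × 30.1)/250.1 = 26.48 kΩ.
The fractional drop is R_th/(R_th + R_L); requiring this ≤ 0.00900 gives R_L ≥ R_th(1/0.00900 − 1) = 26.48 × 110.1 = 2.92 MΩ.

R_L(min) ≈ 2.92 MΩ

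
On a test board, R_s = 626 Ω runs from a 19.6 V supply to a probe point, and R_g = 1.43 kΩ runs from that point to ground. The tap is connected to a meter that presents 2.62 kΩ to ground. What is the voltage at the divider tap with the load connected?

The load sits in parallel with R_g: R_g‖R_L = (1430 × 2620) / (1430 + 2620) = 925.1 Ω.
V_out = 19.6 × 925.1 / (626 + 925.1) = 19.6 × 925.1/1551 = 11.7 V.

V_out ≈ 11.7 V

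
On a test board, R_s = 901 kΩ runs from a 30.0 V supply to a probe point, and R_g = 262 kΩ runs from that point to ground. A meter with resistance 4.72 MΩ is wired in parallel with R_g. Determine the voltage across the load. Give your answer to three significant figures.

V_out ≈ 6.48 V

The load sits in parallel with R_g: R_g‖R_L = (262 × 4720) / (262 + 4720) = 248.2 kΩ.
V_out = 30.0 × 248.2 / (901 + 248.2) = 30.0 × 248.2/1149 = 6.48 V.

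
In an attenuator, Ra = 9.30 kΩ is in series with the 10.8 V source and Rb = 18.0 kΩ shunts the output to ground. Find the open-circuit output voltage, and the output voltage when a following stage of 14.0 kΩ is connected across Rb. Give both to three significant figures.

Unloaded: 7.12 V; loaded: 4.95 V

Open-circuit: V = 10.8 × 18.0/(9.30 + 18.0) = 7.12 V.
With the load, Rb becomes Rb‖R_L = 7.875 kΩ, so V = 10.8 × 7.875/17.18 = 4.95 V.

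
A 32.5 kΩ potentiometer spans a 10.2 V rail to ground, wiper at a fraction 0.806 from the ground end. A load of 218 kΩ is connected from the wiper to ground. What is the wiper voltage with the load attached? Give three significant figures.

V ≈ 8.03 V

The wiper splits the pot into (1−α)R = 6.305 kΩ above and αR = 26.20 kΩ below.
Lower section ‖ load = 23.39 kΩ.
V_wiper = 10.2 × 23.39/(6.305 + 23.39) = 8.03 V.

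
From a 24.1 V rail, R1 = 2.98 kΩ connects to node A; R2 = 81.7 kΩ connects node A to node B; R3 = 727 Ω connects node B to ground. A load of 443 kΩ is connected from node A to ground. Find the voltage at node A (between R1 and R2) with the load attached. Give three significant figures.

Below node A the series string R2+R3 = 82430 Ω sits in parallel with the 443000 Ω load: 69500 Ω.
V_A = 24.1 × 69500/(2980 + 69500) = 23.1 V.

V ≈ 23.1 V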